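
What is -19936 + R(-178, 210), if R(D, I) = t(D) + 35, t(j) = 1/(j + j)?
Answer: -7084757/356 ≈ -19901.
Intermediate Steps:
t(j) = 1/(2*j)
R(D, I) = 35 + 1/(2*D) (R(D, I) = 1/(2*D) + 35 = 35 + 1/(2*D))
-19936 + R(-178, 210) = -19936 + (35 + (½)/(-178)) = -19936 + (35 + (½)*(-1/178)) = -19936 + (35 - 1/356) = -19936 + 12459/356 = -7084757/356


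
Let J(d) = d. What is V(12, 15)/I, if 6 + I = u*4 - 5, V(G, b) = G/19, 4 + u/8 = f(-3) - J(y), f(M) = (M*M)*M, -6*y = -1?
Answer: -36/57475 ≈ -0.00062636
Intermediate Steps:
y = ⅙ (y = -⅙*(-1) = ⅙ ≈ 0.16667)
f(M) = M³ (f(M) = M²*M = M³)
u = -748/3 (u = -32 + 8*((-3)³ - 1*⅙) = -32 + 8*(-27 - ⅙) = -32 + 8*(-163/6) = -32 - 652/3 = -748/3 ≈ -249.33)
V(G, b) = G/19 (V(G, b) = G*(1/19) = G/19)
I = -3025/3 (I = -6 + (-748/3*4 - 5) = -6 + (-2992/3 - 5) = -6 - 3007/3 = -3025/3 ≈ -1008.3)
V(12, 15)/I = ((1/19)*12)/(-3025/3) = (12/19)*(-3/3025) = -36/57475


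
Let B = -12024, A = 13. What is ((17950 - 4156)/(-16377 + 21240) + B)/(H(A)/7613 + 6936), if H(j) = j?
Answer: -148349247578/85594929001 ≈ -1.7332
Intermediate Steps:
((17950 - 4156)/(-16377 + 21240) + B)/(H(A)/7613 + 6936) = ((17950 - 4156)/(-16377 + 21240) - 12024)/(13/7613 + 6936) = (13794/4863 - 12024)/(13*(1/7613) + 6936) = (13794*(1/4863) - 12024)/(13/7613 + 6936) = (4598/1621 - 12024)/(52803781/7613) = -19486306/1621*7613/52803781 = -148349247578/85594929001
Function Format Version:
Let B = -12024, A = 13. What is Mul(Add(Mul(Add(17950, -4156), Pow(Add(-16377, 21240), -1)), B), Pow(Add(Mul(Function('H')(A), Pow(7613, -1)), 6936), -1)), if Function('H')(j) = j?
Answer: Rational(-148349247578, 85594929001) ≈ -1.7332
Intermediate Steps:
Mul(Add(Mul(Add(17950, -4156), Pow(Add(-16377, 21240), -1)), B), Pow(Add(Mul(Function('H')(A), Pow(7613, -1)), 6936), -1)) = Mul(Add(Mul(Add(17950, -4156), Pow(Add(-16377, 21240), -1)), -12024), Pow(Add(Mul(13, Pow(7613, -1)), 6936), -1)) = Mul(Add(Mul(13794, Pow(4863, -1)), -12024), Pow(Add(Mul(13, Rational(1, 7613)), 6936), -1)) = Mul(Add(Mul(13794, Rational(1, 4863)), -12024), Pow(Add(Rational(13, 7613), 6936), -1)) = Mul(Add(Rational(4598, 1621), -12024), Pow(Rational(52803781, 7613), -1)) = Mul(Rational(-19486306, 1621), Rational(7613, 52803781)) = Rational(-148349247578, 85594929001)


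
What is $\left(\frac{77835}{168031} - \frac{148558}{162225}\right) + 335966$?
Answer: $\frac{9158027399848427}{27258828975} \approx 3.3597 \cdot 10^{5}$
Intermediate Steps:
$\left(\frac{77835}{168031} - \frac{148558}{162225}\right) + 335966 = - \frac{12335566423}{27258828975} + 335966 = \frac{9158027399848427}{27258828975}$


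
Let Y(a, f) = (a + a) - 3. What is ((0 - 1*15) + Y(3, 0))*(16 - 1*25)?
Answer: 108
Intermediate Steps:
Y(a, f) = -3 + 2*a (Y(a, f) = 2*a - 3 = -3 + 2*a)
((0 - 1*15) + Y(3, 0))*(16 - 1*25) = ((0 - 1*15) + (-3 + 2*3))*(16 - 1*25) = ((0 - 15) + (-3 + 6))*(16 - 25) = (-15 + 3)*(-9) = -12*(-9) = 108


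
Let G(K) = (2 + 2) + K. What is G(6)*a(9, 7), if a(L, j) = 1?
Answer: 10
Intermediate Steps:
G(K) = 4 + K
G(6)*a(9, 7) = (4 + 6)*1 = 10*1 = 10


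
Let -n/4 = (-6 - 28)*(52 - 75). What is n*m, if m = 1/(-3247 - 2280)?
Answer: 3128/5527 ≈ 0.56595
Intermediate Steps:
n = -3128 (n = -4*(-6 - 28)*(52 - 75) = -(-136)*(-23) = -4*782 = -3128)
m = -1/5527 (m = 1/(-5527) = -1/5527 ≈ -0.00018093)
n*m = -3128*(-1/5527) = 3128/5527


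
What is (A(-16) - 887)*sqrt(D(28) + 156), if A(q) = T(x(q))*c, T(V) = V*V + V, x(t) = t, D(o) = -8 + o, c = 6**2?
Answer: 31012*sqrt(11) ≈ 1.0286e+5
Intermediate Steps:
c = 36
T(V) = V + V**2 (T(V) = V**2 + V = V + V**2)
A(q) = 36*q*(1 + q) (A(q) = (q*(1 + q))*36 = 36*q*(1 + q))
(A(-16) - 887)*sqrt(D(28) + 156) = (36*(-16)*(1 - 16) - 887)*sqrt((-8 + 28) + 156) = (36*(-16)*(-15) - 887)*sqrt(20 + 156) = (8640 - 887)*sqrt(176) = 7753*(4*sqrt(11)) = 31012*sqrt(11)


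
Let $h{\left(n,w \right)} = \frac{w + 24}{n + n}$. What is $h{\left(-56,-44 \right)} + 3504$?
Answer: $\frac{98117}{28} \approx 3504.2$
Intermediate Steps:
$h{\left(n,w \right)} = \frac{24 + w}{2 n}$
$h{\left(-56,-44 \right)} + 3504 = \frac{24 - 44}{2 \left(-56\right)} + 3504 = \frac{1}{2} \left(- \frac{1}{56}\right) \left(-20\right) + 3504 = \frac{5}{28} + 3504 = \frac{98117}{28}$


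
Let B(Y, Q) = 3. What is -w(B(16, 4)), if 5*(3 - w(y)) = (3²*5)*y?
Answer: 24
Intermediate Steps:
w(y) = 3 - 9*y (w(y) = 3 - 3²*5*y/5 = 3 - 9*5*y/5 = 3 - 9*y)
-w(B(16, 4)) = -(3 - 9*3) = -(3 - 27) = -1*(-24) = 24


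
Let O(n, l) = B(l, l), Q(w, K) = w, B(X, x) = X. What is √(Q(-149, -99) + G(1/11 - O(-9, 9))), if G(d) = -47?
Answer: 14*I ≈ 14.0*I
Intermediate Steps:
O(n, l) = l
√(Q(-149, -99) + G(1/11 - O(-9, 9))) = √(-149 - 47) = √(-196) = 14*I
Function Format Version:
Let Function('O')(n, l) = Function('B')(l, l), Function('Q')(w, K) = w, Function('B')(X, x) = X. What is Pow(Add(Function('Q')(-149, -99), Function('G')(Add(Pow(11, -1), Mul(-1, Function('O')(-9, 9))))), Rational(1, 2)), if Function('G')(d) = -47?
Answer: Mul(14, I) ≈ Mul(14.000, I)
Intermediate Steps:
Function('O')(n, l) = l
Pow(Add(Function('Q')(-149, -99), Function('G')(Add(Pow(11, -1), Mul(-1, Function('O')(-9, 9))))), Rational(1, 2)) = Pow(Add(-149, -47), Rational(1, 2)) = Pow(-196, Rational(1, 2)) = Mul(14, I)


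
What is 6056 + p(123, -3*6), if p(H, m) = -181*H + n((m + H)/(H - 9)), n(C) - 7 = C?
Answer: -615565/38 ≈ -16199.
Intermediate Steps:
n(C) = 7 + C
p(H, m) = 7 - 181*H + (H + m)/(-9 + H) (p(H, m) = -181*H + (7 + (m + H)/(H - 9)) = -181*H + (7 + (H + m)/(-9 + H)) = 7 - 181*H + (H + m)/(-9 + H))
6056 + p(123, -3*6) = 6056 + (123 - 3*6 + (-9 + 123)*(7 - 181*123))/(-9 + 123) = 6056 + (123 - 18 + 114*(7 - 22263))/114 = 6056 + (123 - 18 + 114*(-22256))/114 = 6056 + (123 - 18 - 2537184)/114 = 6056 + (1/114)*(-2537079) = 6056 - 845693/38 = -615565/38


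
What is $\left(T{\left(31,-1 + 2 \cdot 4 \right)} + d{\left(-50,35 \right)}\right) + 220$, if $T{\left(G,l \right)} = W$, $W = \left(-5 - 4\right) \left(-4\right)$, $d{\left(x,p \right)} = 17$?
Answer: $273$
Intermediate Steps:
$W = 36$ ($W = \left(-9\right) \left(-4\right) = 36$)
$T{\left(G,l \right)} = 36$
$\left(T{\left(31,-1 + 2 \cdot 4 \right)} + d{\left(-50,35 \right)}\right) + 220 = \left(36 + 17\right) + 220 = 53 + 220 = 273$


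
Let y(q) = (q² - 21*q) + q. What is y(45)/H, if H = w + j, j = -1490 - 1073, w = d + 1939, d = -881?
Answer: -225/301 ≈ -0.74751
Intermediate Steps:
w = 1058 (w = -881 + 1939 = 1058)
j = -2563
H = -1505 (H = 1058 - 2563 = -1505)
y(q) = q² - 20*q
y(45)/H = (45*(-20 + 45))/(-1505) = (45*25)*(-1/1505) = 1125*(-1/1505) = -225/301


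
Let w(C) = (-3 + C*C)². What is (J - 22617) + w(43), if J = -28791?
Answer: 3356308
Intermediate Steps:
w(C) = (-3 + C²)²
(J - 22617) + w(43) = (-28791 - 22617) + (-3 + 43²)² = -51408 + (-3 + 1849)² = -51408 + 1846² = -51408 + 3407716 = 3356308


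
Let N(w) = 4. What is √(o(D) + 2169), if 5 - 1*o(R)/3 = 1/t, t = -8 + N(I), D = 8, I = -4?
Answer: 3*√971/2 ≈ 46.741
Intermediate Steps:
t = -4 (t = -8 + 4 = -4)
o(R) = 63/4 (o(R) = 15 - 3/(-4) = 15 - 3*(-¼) = 15 + ¾ = 63/4)
√(o(D) + 2169) = √(63/4 + 2169) = √(8739/4) = 3*√971/2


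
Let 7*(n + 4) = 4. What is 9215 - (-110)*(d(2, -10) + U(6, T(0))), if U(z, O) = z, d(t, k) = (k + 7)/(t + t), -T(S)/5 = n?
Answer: 19585/2 ≈ 9792.5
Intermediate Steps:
n = -24/7 (n = -4 + (⅐)*4 = -4 + 4/7 = -24/7 ≈ -3.4286)
T(S) = 120/7 (T(S) = -5*(-24/7) = 120/7)
d(t, k) = (7 + k)/(2*t) (d(t, k) = (7 + k)/((2*t)) = (7 + k)*(1/(2*t)) = (7 + k)/(2*t))
9215 - (-110)*(d(2, -10) + U(6, T(0))) = 9215 - (-110)*((½)*(7 - 10)/2 + 6) = 9215 - (-110)*((½)*(½)*(-3) + 6) = 9215 - (-110)*(-¾ + 6) = 9215 - (-110)*21/4 = 9215 - 1*(-1155/2) = 9215 + 1155/2 = 19585/2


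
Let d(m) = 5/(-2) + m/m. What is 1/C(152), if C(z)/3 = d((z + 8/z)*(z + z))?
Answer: -2/9 ≈ -0.22222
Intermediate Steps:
d(m) = -3/2 (d(m) = 5*(-½) + 1 = -5/2 + 1 = -3/2)
C(z) = -9/2 (C(z) = 3*(-3/2) = -9/2)
1/C(152) = 1/(-9/2) = -2/9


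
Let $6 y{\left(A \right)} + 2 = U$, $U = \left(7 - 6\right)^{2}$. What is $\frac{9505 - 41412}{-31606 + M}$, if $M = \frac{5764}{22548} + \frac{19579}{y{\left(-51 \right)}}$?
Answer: $\frac{179859759}{840362519} \approx 0.21403$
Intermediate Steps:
$U = 1$ ($U = 1^{2} = 1$)
$y{\left(A \right)} = - \frac{1}{6}$ ($y{\left(A \right)} = - \frac{1}{3} + \frac{1}{6} \cdot 1 = - \frac{1}{3} + \frac{1}{6} = - \frac{1}{6}$)
$M = - \frac{662199497}{5637}$ ($M = \frac{5764}{22548} + \frac{19579}{- \frac{1}{6}} = 5764 \cdot \frac{1}{22548} + 19579 \left(-6\right) = \frac{1441}{5637} - 117474 = - \frac{662199497}{5637} \approx -1.1747 \cdot 10^{5}$)
$\frac{9505 - 41412}{-31606 + M} = \frac{9505 - 41412}{-31606 - \frac{662199497}{5637}} = - \frac{31907}{- \frac{840362519}{5637}} = \left(-31907\right) \left(- \frac{5637}{840362519}\right) = \frac{179859759}{840362519}$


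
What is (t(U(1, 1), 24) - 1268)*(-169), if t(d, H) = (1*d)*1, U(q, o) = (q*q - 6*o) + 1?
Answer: 214968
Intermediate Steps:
U(q, o) = 1 + q**2 - 6*o (U(q, o) = (q**2 - 6*o) + 1 = 1 + q**2 - 6*o)
t(d, H) = d (t(d, H) = d*1 = d)
(t(U(1, 1), 24) - 1268)*(-169) = ((1 + 1**2 - 6*1) - 1268)*(-169) = ((1 + 1 - 6) - 1268)*(-169) = (-4 - 1268)*(-169) = -1272*(-169) = 214968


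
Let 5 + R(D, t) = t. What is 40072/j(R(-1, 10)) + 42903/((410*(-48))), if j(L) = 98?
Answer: 130735411/321440 ≈ 406.72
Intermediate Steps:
R(D, t) = -5 + t
40072/j(R(-1, 10)) + 42903/((410*(-48))) = 40072/98 + 42903/((410*(-48))) = 40072*(1/98) + 42903/(-19680) = 20036/49 + 42903*(-1/19680) = 20036/49 - 14301/6560 = 130735411/321440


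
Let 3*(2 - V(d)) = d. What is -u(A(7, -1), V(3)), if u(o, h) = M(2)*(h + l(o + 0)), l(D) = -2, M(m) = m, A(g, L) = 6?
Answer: 2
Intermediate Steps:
V(d) = 2 - d/3
u(o, h) = -4 + 2*h (u(o, h) = 2*(h - 2) = 2*(-2 + h) = -4 + 2*h)
-u(A(7, -1), V(3)) = -(-4 + 2*(2 - ⅓*3)) = -(-4 + 2*(2 - 1)) = -(-4 + 2*1) = -(-4 + 2) = -1*(-2) = 2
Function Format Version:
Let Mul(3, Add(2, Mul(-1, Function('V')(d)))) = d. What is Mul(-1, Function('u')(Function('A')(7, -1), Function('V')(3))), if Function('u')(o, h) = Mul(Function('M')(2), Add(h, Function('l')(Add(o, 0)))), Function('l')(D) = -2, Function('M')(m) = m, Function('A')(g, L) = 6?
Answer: 2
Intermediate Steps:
Function('V')(d) = Add(2, Mul(Rational(-1, 3), d))
Function('u')(o, h) = Add(-4, Mul(2, h)) (Function('u')(o, h) = Mul(2, Add(h, -2)) = Mul(2, Add(-2, h)) = Add(-4, Mul(2, h)))
Mul(-1, Function('u')(Function('A')(7, -1), Function('V')(3))) = Mul(-1, Add(-4, Mul(2, Add(2, Mul(Rational(-1, 3), 3))))) = Mul(-1, Add(-4, Mul(2, Add(2, -1)))) = Mul(-1, Add(-4, Mul(2, 1))) = Mul(-1, Add(-4, 2)) = Mul(-1, -2) = 2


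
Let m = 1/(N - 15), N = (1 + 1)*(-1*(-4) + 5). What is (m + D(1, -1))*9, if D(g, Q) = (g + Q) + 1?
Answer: 12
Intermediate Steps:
N = 18 (N = 2*(4 + 5) = 2*9 = 18)
D(g, Q) = 1 + Q + g (D(g, Q) = (Q + g) + 1 = 1 + Q + g)
m = ⅓ (m = 1/(18 - 15) = 1/3 = ⅓ ≈ 0.33333)
(m + D(1, -1))*9 = (⅓ + (1 - 1 + 1))*9 = (⅓ + 1)*9 = (4/3)*9 = 12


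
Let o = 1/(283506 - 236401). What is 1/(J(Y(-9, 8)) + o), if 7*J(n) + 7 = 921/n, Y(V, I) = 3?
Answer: 329735/14131507 ≈ 0.023333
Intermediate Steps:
o = 1/47105 ≈ 2.1229e-5
J(n) = -1 + 921/(7*n) (J(n) = -1 + (921/n)/7 = -1 + 921/(7*n))
1/(J(Y(-9, 8)) + o) = 1/((921/7 - 1*3)/3 + 1/47105) = 1/((921/7 - 3)/3 + 1/47105) = 1/((1/3)*(900/7) + 1/47105) = 1/(300/7 + 1/47105) = 1/(14131507/329735) = 329735/14131507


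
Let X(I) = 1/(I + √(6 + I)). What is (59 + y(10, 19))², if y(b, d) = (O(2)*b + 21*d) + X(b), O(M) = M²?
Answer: 48622729/196 ≈ 2.4808e+5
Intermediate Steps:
y(b, d) = 1/(b + √(6 + b)) + 4*b + 21*d (y(b, d) = (2²*b + 21*d) + 1/(b + √(6 + b)) = (4*b + 21*d) + 1/(b + √(6 + b)) = 1/(b + √(6 + b)) + 4*b + 21*d)
(59 + y(10, 19))² = (59 + (1 + (10 + √(6 + 10))*(4*10 + 21*19))/(10 + √(6 + 10)))² = (59 + (1 + (10 + √16)*(40 + 399))/(10 + √16))² = (59 + (1 + (10 + 4)*439)/(10 + 4))² = (59 + (1 + 14*439)/14)² = (59 + (1 + 6146)/14)² = (59 + (1/14)*6147)² = (59 + 6147/14)² = (6973/14)² = 48622729/196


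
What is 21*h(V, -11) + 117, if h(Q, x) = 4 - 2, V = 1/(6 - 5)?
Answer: 159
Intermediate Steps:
V = 1 (V = 1/1 = 1)
h(Q, x) = 2
21*h(V, -11) + 117 = 21*2 + 117 = 42 + 117 = 159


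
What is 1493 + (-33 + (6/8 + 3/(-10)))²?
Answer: 1021001/400 ≈ 2552.5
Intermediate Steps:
1493 + (-33 + (6/8 + 3/(-10)))² = 1493 + (-33 + (6*(⅛) + 3*(-⅒)))² = 1493 + (-33 + (¾ - 3/10))² = 1493 + (-33 + 9/20)² = 1493 + (-651/20)² = 1493 + 423801/400 = 1021001/400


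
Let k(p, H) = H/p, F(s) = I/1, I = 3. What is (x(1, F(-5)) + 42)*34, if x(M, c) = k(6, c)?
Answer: 1445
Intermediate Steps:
F(s) = 3 (F(s) = 3/1 = 3*1 = 3)
x(M, c) = c/6
(x(1, F(-5)) + 42)*34 = ((⅙)*3 + 42)*34 = (½ + 42)*34 = (85/2)*34 = 1445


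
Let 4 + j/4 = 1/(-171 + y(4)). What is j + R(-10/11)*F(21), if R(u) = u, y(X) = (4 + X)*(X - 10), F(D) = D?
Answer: -84578/2409 ≈ -35.109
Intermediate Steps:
y(X) = (-10 + X)*(4 + X) (y(X) = (4 + X)*(-10 + X) = (-10 + X)*(4 + X))
j = -3508/219 (j = -16 + 4/(-171 + (-40 + 4² - 6*4)) = -16 + 4/(-171 + (-40 + 16 - 24)) = -16 + 4/(-171 - 48) = -16 + 4/(-219) = -16 + 4*(-1/219) = -16 - 4/219 = -3508/219 ≈ -16.018)
j + R(-10/11)*F(21) = -3508/219 - 10/11*21 = -3508/219 - 210/11 = -84578/2409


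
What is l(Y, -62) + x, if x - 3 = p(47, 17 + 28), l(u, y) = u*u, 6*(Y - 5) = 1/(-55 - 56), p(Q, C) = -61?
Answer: -14644007/443556 ≈ -33.015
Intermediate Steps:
Y = 3329/666 (Y = 5 + 1/(6*(-55 - 56)) = 5 + (⅙)/(-111) = 5 + (⅙)*(-1/111) = 5 - 1/666 = 3329/666 ≈ 4.9985)
l(u, y) = u²
x = -58 (x = 3 - 61 = -58)
l(Y, -62) + x = (3329/666)² - 58 = 11082241/443556 - 58 = -14644007/443556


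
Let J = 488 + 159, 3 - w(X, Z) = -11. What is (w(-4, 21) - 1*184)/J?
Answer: -170/647 ≈ -0.26275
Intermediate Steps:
w(X, Z) = 14 (w(X, Z) = 3 - 1*(-11) = 3 + 11 = 14)
J = 647
(w(-4, 21) - 1*184)/J = (14 - 1*184)/647 = (14 - 184)*(1/647) = -170*1/647 = -170/647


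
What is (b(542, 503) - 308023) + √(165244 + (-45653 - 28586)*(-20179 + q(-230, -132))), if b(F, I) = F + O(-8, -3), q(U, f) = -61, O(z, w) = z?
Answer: -307489 + 2*√375690651 ≈ -2.6872e+5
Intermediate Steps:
b(F, I) = -8 + F (b(F, I) = F - 8 = -8 + F)
(b(542, 503) - 308023) + √(165244 + (-45653 - 28586)*(-20179 + q(-230, -132))) = ((-8 + 542) - 308023) + √(165244 + (-45653 - 28586)*(-20179 - 61)) = (534 - 308023) + √(165244 - 74239*(-20240)) = -307489 + √(165244 + 1502597360) = -307489 + √1502762604 = -307489 + 2*√375690651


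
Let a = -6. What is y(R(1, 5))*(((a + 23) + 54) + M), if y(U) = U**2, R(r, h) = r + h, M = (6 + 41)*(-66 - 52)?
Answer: -197100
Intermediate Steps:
M = -5546 (M = 47*(-118) = -5546)
R(r, h) = h + r
y(R(1, 5))*(((a + 23) + 54) + M) = (5 + 1)**2*(((-6 + 23) + 54) - 5546) = 6**2*((17 + 54) - 5546) = 36*(71 - 5546) = 36*(-5475) = -197100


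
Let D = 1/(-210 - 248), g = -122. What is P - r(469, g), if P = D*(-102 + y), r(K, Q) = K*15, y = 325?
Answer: -3222253/458 ≈ -7035.5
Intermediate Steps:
D = -1/458 (D = 1/(-458) = -1/458 ≈ -0.0021834)
r(K, Q) = 15*K
P = -223/458 (P = -(-102 + 325)/458 = -1/458*223 = -223/458 ≈ -0.48690)
P - r(469, g) = -223/458 - 15*469 = -223/458 - 1*7035 = -223/458 - 7035 = -3222253/458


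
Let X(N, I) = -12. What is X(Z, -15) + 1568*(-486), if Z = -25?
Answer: -762060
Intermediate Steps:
X(Z, -15) + 1568*(-486) = -12 + 1568*(-486) = -12 - 762048 = -762060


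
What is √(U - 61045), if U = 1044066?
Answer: √983021 ≈ 991.47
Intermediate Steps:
√(U - 61045) = √(1044066 - 61045) = √983021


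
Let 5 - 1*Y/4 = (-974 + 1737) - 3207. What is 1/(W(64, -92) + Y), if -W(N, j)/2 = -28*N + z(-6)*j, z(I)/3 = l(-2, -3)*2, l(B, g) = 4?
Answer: 1/17796 ≈ 5.6192e-5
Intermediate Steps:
z(I) = 24 (z(I) = 3*(4*2) = 3*8 = 24)
Y = 9796 (Y = 20 - 4*((-974 + 1737) - 3207) = 20 - 4*(763 - 3207) = 20 - 4*(-2444) = 20 + 9776 = 9796)
W(N, j) = -48*j + 56*N (W(N, j) = -2*(-28*N + 24*j) = -48*j + 56*N)
1/(W(64, -92) + Y) = 1/((-48*(-92) + 56*64) + 9796) = 1/((4416 + 3584) + 9796) = 1/(8000 + 9796) = 1/17796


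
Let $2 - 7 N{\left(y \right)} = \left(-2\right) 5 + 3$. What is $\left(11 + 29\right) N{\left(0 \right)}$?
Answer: $\frac{360}{7} \approx 51.429$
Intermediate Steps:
$N{\left(y \right)} = \frac{9}{7}$ ($N{\left(y \right)} = \frac{2}{7} - \frac{\left(-2\right) 5 + 3}{7} = \frac{2}{7} - \frac{-10 + 3}{7} = \frac{2}{7} - -1 = \frac{2}{7} + 1 = \frac{9}{7}$)
$\left(11 + 29\right) N{\left(0 \right)} = \left(11 + 29\right) \frac{9}{7} = 40 \cdot \frac{9}{7} = \frac{360}{7}$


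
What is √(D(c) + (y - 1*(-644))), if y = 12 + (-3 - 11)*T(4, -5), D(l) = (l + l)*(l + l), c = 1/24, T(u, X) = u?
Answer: √86401/12 ≈ 24.495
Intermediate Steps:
c = 1/24 ≈ 0.041667
D(l) = 4*l² (D(l) = (2*l)*(2*l) = 4*l²)
y = -44 (y = 12 + (-3 - 11)*4 = 12 - 14*4 = 12 - 56 = -44)
√(D(c) + (y - 1*(-644))) = √(4*(1/24)² + (-44 - 1*(-644))) = √(4*(1/576) + (-44 + 644)) = √(1/144 + 600) = √(86401/144) = √86401/12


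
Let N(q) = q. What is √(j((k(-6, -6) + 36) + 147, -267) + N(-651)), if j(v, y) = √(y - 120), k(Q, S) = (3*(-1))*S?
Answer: √(-651 + 3*I*√43) ≈ 0.3855 + 25.518*I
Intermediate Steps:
k(Q, S) = -3*S
j(v, y) = √(-120 + y)
√(j((k(-6, -6) + 36) + 147, -267) + N(-651)) = √(√(-120 - 267) - 651) = √(√(-387) - 651) = √(3*I*√43 - 651) = √(-651 + 3*I*√43)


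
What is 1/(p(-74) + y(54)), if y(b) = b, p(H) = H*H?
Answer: 1/5530 ≈ 0.00018083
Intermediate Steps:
p(H) = H**2
1/(p(-74) + y(54)) = 1/((-74)**2 + 54) = 1/(5476 + 54) = 1/5530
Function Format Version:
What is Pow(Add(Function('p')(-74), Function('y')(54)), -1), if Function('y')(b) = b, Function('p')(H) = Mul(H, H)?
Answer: Rational(1, 5530) ≈ 0.00018083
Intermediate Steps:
Function('p')(H) = Pow(H, 2)
Pow(Add(Function('p')(-74), Function('y')(54)), -1) = Pow(Add(Pow(-74, 2), 54), -1) = Pow(Add(5476, 54), -1) = Pow(5530, -1) = Rational(1, 5530)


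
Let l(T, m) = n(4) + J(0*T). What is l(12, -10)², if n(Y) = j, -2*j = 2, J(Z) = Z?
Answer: 1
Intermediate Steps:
j = -1 (j = -½*2 = -1)
n(Y) = -1
l(T, m) = -1 (l(T, m) = -1 + 0*T = -1 + 0 = -1)
l(12, -10)² = (-1)² = 1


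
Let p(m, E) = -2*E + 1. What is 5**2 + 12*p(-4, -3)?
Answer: 109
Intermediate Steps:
p(m, E) = 1 - 2*E
5**2 + 12*p(-4, -3) = 5**2 + 12*(1 - 2*(-3)) = 25 + 12*(1 + 6) = 25 + 12*7 = 25 + 84 = 109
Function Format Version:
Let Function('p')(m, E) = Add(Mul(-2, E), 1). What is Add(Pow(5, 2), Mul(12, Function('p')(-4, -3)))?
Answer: 109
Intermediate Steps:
Function('p')(m, E) = Add(1, Mul(-2, E))
Add(Pow(5, 2), Mul(12, Function('p')(-4, -3))) = Add(Pow(5, 2), Mul(12, Add(1, Mul(-2, -3)))) = Add(25, Mul(12, Add(1, 6))) = Add(25, Mul(12, 7)) = Add(25, 84) = 109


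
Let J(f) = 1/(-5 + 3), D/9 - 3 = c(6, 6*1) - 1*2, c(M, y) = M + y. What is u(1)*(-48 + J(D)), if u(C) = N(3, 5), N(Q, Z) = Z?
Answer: -485/2 ≈ -242.50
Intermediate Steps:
u(C) = 5
D = 117 (D = 27 + 9*((6 + 6*1) - 1*2) = 27 + 9*((6 + 6) - 2) = 27 + 9*(12 - 2) = 27 + 9*10 = 27 + 90 = 117)
J(f) = -1/2 (J(f) = 1/(-2) = -1/2)
u(1)*(-48 + J(D)) = 5*(-48 - 1/2) = 5*(-97/2) = -485/2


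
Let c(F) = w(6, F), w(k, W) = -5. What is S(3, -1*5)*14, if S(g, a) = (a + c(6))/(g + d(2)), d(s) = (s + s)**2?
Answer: -140/19 ≈ -7.3684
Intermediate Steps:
d(s) = 4*s**2 (d(s) = (2*s)**2 = 4*s**2)
c(F) = -5
S(g, a) = (-5 + a)/(16 + g) (S(g, a) = (a - 5)/(g + 4*2**2) = (-5 + a)/(g + 4*4) = (-5 + a)/(g + 16) = (-5 + a)/(16 + g))
S(3, -1*5)*14 = ((-5 - 1*5)/(16 + 3))*14 = ((-5 - 5)/19)*14 = ((1/19)*(-10))*14 = -10/19*14 = -140/19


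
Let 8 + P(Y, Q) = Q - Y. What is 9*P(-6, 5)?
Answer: 27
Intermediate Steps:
P(Y, Q) = -8 + Q - Y (P(Y, Q) = -8 + (Q - Y) = -8 + Q - Y)
9*P(-6, 5) = 9*(-8 + 5 - 1*(-6)) = 9*(-8 + 5 + 6) = 9*3 = 27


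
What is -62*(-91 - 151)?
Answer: 15004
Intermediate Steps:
-62*(-91 - 151) = -62*(-242) = 15004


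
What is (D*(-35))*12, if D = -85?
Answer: 35700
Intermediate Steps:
(D*(-35))*12 = -85*(-35)*12 = 2975*12 = 35700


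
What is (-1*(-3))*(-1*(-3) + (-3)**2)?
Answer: 36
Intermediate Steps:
(-1*(-3))*(-1*(-3) + (-3)**2) = 3*(3 + 9) = 3*12 = 36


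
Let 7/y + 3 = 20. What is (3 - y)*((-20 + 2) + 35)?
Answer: 44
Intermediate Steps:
y = 7/17 (y = 7/(-3 + 20) = 7/17 ≈ 0.41176)
(3 - y)*((-20 + 2) + 35) = (3 - 1*7/17)*((-20 + 2) + 35) = (3 - 7/17)*(-18 + 35) = (44/17)*17 = 44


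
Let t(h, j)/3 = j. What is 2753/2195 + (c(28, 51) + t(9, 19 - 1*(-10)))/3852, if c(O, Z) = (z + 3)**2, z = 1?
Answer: 10830641/8455140 ≈ 1.2810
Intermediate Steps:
c(O, Z) = 16 (c(O, Z) = (1 + 3)**2 = 4**2 = 16)
t(h, j) = 3*j
2753/2195 + (c(28, 51) + t(9, 19 - 1*(-10)))/3852 = 2753/2195 + (16 + 3*(19 - 1*(-10)))/3852 = 2753*(1/2195) + (16 + 3*(19 + 10))*(1/3852) = 2753/2195 + (16 + 3*29)*(1/3852) = 2753/2195 + (16 + 87)*(1/3852) = 2753/2195 + 103*(1/3852) = 2753/2195 + 103/3852 = 10830641/8455140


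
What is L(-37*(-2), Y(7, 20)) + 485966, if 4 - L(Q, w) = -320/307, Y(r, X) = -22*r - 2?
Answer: 149193110/307 ≈ 4.8597e+5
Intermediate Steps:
Y(r, X) = -2 - 22*r
L(Q, w) = 1548/307 (L(Q, w) = 4 - (-320)/307 = 4 - 1*(-320/307) = 4 + 320/307 = 1548/307)
L(-37*(-2), Y(7, 20)) + 485966 = 1548/307 + 485966 = 149193110/307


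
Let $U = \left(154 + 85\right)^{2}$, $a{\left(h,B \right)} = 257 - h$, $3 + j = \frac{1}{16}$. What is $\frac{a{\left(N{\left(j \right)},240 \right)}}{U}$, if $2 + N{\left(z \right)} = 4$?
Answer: $\frac{255}{57121} \approx 0.0044642$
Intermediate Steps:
$j = - \frac{47}{16}$ ($j = -3 + \frac{1}{16} = - \frac{47}{16} \approx -2.9375$)
$N{\left(z \right)} = 2$ ($N{\left(z \right)} = -2 + 4 = 2$)
$U = 57121$ ($U = 239^{2} = 57121$)
$\frac{a{\left(N{\left(j \right)},240 \right)}}{U} = \frac{257 - 2}{57121} = \left(257 - 2\right) \frac{1}{57121} = 255 \cdot \frac{1}{57121} = \frac{255}{57121}$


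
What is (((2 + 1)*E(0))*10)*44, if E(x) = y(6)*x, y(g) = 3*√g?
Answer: 0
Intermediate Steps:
E(x) = 3*x*√6 (E(x) = (3*√6)*x = 3*x*√6)
(((2 + 1)*E(0))*10)*44 = (((2 + 1)*(3*0*√6))*10)*44 = ((3*0)*10)*44 = (0*10)*44 = 0*44 = 0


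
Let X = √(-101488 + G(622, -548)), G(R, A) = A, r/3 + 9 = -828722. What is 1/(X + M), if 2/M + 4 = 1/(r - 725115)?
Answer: -6874999915794/1402998529538619655 - 165000010824289*I*√25509/8417991177231717930 ≈ -4.9002e-6 - 0.0031306*I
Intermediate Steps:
r = -2486193 (r = -27 + 3*(-828722) = -27 - 2486166 = -2486193)
M = -6422616/12845233 (M = 2/(-4 + 1/(-2486193 - 725115)) = 2/(-4 + 1/(-3211308)) = 2/(-4 - 1/3211308) = 2/(-12845233/3211308) = 2*(-3211308/12845233) = -6422616/12845233 ≈ -0.50000)
X = 2*I*√25509 (X = √(-101488 - 548) = √(-102036) = 2*I*√25509 ≈ 319.43*I)
1/(X + M) = 1/(2*I*√25509 - 6422616/12845233) = 1/(-6422616/12845233 + 2*I*√25509)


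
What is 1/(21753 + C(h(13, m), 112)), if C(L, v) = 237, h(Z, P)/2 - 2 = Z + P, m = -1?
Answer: 1/21990 ≈ 4.5475e-5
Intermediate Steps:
h(Z, P) = 4 + 2*P + 2*Z (h(Z, P) = 4 + 2*(Z + P) = 4 + 2*(P + Z) = 4 + (2*P + 2*Z) = 4 + 2*P + 2*Z)
1/(21753 + C(h(13, m), 112)) = 1/(21753 + 237) = 1/21990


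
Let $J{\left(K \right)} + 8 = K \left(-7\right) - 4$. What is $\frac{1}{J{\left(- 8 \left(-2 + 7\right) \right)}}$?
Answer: $\frac{1}{268} \approx 0.0037313$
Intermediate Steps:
$J{\left(K \right)} = -12 - 7 K$ ($J{\left(K \right)} = -8 + \left(K \left(-7\right) - 4\right) = -8 - \left(4 + 7 K\right) = -12 - 7 K$)
$\frac{1}{J{\left(- 8 \left(-2 + 7\right) \right)}} = \frac{1}{-12 - 7 \left(- 8 \left(-2 + 7\right)\right)} = \frac{1}{-12 - 7 \left(\left(-8\right) 5\right)} = \frac{1}{-12 - -280} = \frac{1}{-12 + 280} = \frac{1}{268}$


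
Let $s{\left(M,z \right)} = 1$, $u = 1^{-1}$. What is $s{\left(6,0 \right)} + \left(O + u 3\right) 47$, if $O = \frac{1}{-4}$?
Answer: $\frac{521}{4} \approx 130.25$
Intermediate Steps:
$O = - \frac{1}{4} \approx -0.25$
$u = 1$
$s{\left(6,0 \right)} + \left(O + u 3\right) 47 = 1 + \left(- \frac{1}{4} + 1 \cdot 3\right) 47 = 1 + \left(- \frac{1}{4} + 3\right) 47 = 1 + \frac{11}{4} \cdot 47 = 1 + \frac{517}{4} = \frac{521}{4}$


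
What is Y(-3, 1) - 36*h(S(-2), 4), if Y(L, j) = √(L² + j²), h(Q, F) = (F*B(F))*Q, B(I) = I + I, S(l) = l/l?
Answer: -1152 + √10 ≈ -1148.8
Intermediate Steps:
S(l) = 1
B(I) = 2*I
h(Q, F) = 2*Q*F² (h(Q, F) = (F*(2*F))*Q = (2*F²)*Q = 2*Q*F²)
Y(-3, 1) - 36*h(S(-2), 4) = √((-3)² + 1²) - 72*4² = √(9 + 1) - 72*16 = √10 - 36*32 = √10 - 1152 = -1152 + √10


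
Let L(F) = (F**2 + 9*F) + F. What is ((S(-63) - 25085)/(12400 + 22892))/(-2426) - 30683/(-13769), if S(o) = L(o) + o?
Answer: 2627329409857/1178879639448 ≈ 2.2287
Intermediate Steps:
L(F) = F**2 + 10*F
S(o) = o + o*(10 + o) (S(o) = o*(10 + o) + o = o + o*(10 + o))
((S(-63) - 25085)/(12400 + 22892))/(-2426) - 30683/(-13769) = ((-63*(11 - 63) - 25085)/(12400 + 22892))/(-2426) - 30683/(-13769) = ((-63*(-52) - 25085)/35292)*(-1/2426) - 30683*(-1/13769) = ((3276 - 25085)*(1/35292))*(-1/2426) + 30683/13769 = -21809*1/35292*(-1/2426) + 30683/13769 = -21809/35292*(-1/2426) + 30683/13769 = 21809/85618392 + 30683/13769 = 2627329409857/1178879639448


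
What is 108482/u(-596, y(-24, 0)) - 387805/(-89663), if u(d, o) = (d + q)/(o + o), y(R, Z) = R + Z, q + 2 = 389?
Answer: 42451680583/1703597 ≈ 24919.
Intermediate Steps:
q = 387 (q = -2 + 389 = 387)
u(d, o) = (387 + d)/(2*o) (u(d, o) = (d + 387)/(o + o) = (387 + d)/((2*o)) = (387 + d)*(1/(2*o)) = (387 + d)/(2*o))
108482/u(-596, y(-24, 0)) - 387805/(-89663) = 108482/(((387 - 596)/(2*(-24 + 0)))) - 387805/(-89663) = 108482/(((1/2)*(-209)/(-24))) - 387805*(-1/89663) = 108482/(((1/2)*(-1/24)*(-209))) + 387805/89663 = 108482/(209/48) + 387805/89663 = 108482*(48/209) + 387805/89663 = 473376/19 + 387805/89663 = 42451680583/1703597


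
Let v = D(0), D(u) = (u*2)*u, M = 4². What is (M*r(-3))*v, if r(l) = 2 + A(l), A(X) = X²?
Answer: 0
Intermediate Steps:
M = 16
r(l) = 2 + l²
D(u) = 2*u² (D(u) = (2*u)*u = 2*u²)
v = 0 (v = 2*0² = 2*0 = 0)
(M*r(-3))*v = (16*(2 + (-3)²))*0 = (16*(2 + 9))*0 = (16*11)*0 = 176*0 = 0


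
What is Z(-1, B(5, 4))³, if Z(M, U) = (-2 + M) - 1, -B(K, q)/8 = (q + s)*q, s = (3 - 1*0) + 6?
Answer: -64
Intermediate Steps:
s = 9 (s = (3 + 0) + 6 = 3 + 6 = 9)
B(K, q) = -8*q*(9 + q) (B(K, q) = -8*(q + 9)*q = -8*(9 + q)*q = -8*q*(9 + q))
Z(M, U) = -3 + M
Z(-1, B(5, 4))³ = (-3 - 1)³ = (-4)³ = -64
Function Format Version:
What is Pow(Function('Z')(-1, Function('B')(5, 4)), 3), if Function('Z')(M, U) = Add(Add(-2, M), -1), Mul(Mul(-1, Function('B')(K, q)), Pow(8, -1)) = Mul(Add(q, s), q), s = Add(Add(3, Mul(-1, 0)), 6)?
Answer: -64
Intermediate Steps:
s = 9 (s = Add(Add(3, 0), 6) = Add(3, 6) = 9)
Function('B')(K, q) = Mul(-8, q, Add(9, q)) (Function('B')(K, q) = Mul(-8, Mul(Add(q, 9), q)) = Mul(-8, Mul(Add(9, q), q)) = Mul(-8, Mul(q, Add(9, q))) = Mul(-8, q, Add(9, q)))
Function('Z')(M, U) = Add(-3, M)
Pow(Function('Z')(-1, Function('B')(5, 4)), 3) = Pow(Add(-3, -1), 3) = Pow(-4, 3) = -64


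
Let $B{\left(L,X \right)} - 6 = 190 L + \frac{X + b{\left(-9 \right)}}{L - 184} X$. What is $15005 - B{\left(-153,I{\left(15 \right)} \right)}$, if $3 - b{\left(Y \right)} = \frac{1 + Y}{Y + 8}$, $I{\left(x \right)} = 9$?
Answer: $\frac{14851289}{337} \approx 44069.0$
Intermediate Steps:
$b{\left(Y \right)} = 3 - \frac{1 + Y}{8 + Y}$ ($b{\left(Y \right)} = 3 - \frac{1 + Y}{Y + 8} = 3 - \frac{1 + Y}{8 + Y}$)
$B{\left(L,X \right)} = 6 + 190 L + \frac{X \left(-5 + X\right)}{-184 + L}$ ($B{\left(L,X \right)} = 6 + \left(190 L + \frac{X + \frac{23 + 2 \left(-9\right)}{8 - 9}}{L - 184} X\right) = 6 + \left(190 L + \frac{X + \frac{23 - 18}{-1}}{-184 + L} X\right) = 6 + \left(190 L + \frac{X - 5}{-184 + L} X\right) = 6 + \left(190 L + \frac{-5 + X}{-184 + L} X\right) = 6 + \left(190 L + \frac{X \left(-5 + X\right)}{-184 + L}\right) = 6 + 190 L + \frac{X \left(-5 + X\right)}{-184 + L}$)
$15005 - B{\left(-153,I{\left(15 \right)} \right)} = 15005 - \frac{-1104 + 9^{2} - -5347962 - 45 + 190 \left(-153\right)^{2}}{-184 - 153} = 15005 - \frac{-1104 + 81 + 5347962 - 45 + 190 \cdot 23409}{-337} = 15005 - - \frac{-1104 + 81 + 5347962 - 45 + 4447710}{337} = 15005 - \left(- \frac{1}{337}\right) 9794604 = 15005 - - \frac{9794604}{337} = 15005 + \frac{9794604}{337} = \frac{14851289}{337}$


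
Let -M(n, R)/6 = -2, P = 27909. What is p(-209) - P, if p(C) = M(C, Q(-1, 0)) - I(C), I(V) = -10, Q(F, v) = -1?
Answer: -27887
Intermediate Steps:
M(n, R) = 12 (M(n, R) = -6*(-2) = 12)
p(C) = 22 (p(C) = 12 - 1*(-10) = 12 + 10 = 22)
p(-209) - P = 22 - 1*27909 = 22 - 27909 = -27887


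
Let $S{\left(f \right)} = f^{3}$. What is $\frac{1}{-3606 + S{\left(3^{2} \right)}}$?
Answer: $- \frac{1}{2877} \approx -0.00034758$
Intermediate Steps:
$\frac{1}{-3606 + S{\left(3^{2} \right)}} = \frac{1}{-3606 + \left(3^{2}\right)^{3}} = \frac{1}{-3606 + 9^{3}} = \frac{1}{-3606 + 729} = \frac{1}{-2877} = - \frac{1}{2877}$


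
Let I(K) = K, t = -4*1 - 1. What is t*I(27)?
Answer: -135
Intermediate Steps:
t = -5 (t = -4 - 1 = -5)
t*I(27) = -5*27 = -135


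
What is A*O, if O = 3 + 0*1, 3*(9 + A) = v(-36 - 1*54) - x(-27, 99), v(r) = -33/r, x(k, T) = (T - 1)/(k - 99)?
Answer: -2327/90 ≈ -25.856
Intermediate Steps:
x(k, T) = (-1 + T)/(-99 + k)
A = -2327/270 (A = -9 + (-33/(-36 - 1*54) - (-1 + 99)/(-99 - 27))/3 = -9 + (-33/(-36 - 54) - 98/(-126))/3 = -9 + (-33/(-90) - (-1)*98/126)/3 = -9 + (-33*(-1/90) - 1*(-7/9))/3 = -9 + (11/30 + 7/9)/3 = -9 + (1/3)*(103/90) = -9 + 103/270 = -2327/270 ≈ -8.6185)
O = 3 (O = 3 + 0 = 3)
A*O = -2327/270*3 = -2327/90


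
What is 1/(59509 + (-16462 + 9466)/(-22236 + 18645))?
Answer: 1197/71234605 ≈ 1.6804e-5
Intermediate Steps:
1/(59509 + (-16462 + 9466)/(-22236 + 18645)) = 1/(59509 - 6996/(-3591)) = 1/(59509 - 6996*(-1/3591)) = 1/(59509 + 2332/1197) = 1/(71234605/1197) = 1197/71234605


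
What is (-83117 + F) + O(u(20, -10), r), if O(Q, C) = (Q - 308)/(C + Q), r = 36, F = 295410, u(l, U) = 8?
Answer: 2335148/11 ≈ 2.1229e+5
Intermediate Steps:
O(Q, C) = (-308 + Q)/(C + Q)
(-83117 + F) + O(u(20, -10), r) = (-83117 + 295410) + (-308 + 8)/(36 + 8) = 212293 - 300/44 = 212293 + (1/44)*(-300) = 212293 - 75/11 = 2335148/11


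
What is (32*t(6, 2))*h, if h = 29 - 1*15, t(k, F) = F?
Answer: 896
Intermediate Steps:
h = 14 (h = 29 - 15 = 14)
(32*t(6, 2))*h = (32*2)*14 = 64*14 = 896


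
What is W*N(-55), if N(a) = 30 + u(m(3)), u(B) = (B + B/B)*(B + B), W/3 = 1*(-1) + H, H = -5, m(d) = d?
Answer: -972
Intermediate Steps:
W = -18 (W = 3*(1*(-1) - 5) = 3*(-1 - 5) = 3*(-6) = -18)
u(B) = 2*B*(1 + B) (u(B) = (B + 1)*(2*B) = (1 + B)*(2*B) = 2*B*(1 + B))
N(a) = 54 (N(a) = 30 + 2*3*(1 + 3) = 30 + 2*3*4 = 30 + 24 = 54)
W*N(-55) = -18*54 = -972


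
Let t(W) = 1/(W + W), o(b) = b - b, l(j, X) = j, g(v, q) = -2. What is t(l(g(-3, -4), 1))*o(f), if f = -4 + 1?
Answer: 0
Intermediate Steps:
f = -3
o(b) = 0
t(W) = 1/(2*W)
t(l(g(-3, -4), 1))*o(f) = ((1/2)/(-2))*0 = ((1/2)*(-1/2))*0 = -1/4*0 = 0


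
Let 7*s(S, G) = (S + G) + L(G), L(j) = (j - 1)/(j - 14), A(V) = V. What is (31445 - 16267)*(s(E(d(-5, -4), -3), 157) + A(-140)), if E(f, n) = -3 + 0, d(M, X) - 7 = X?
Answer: -137725172/77 ≈ -1.7886e+6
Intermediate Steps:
d(M, X) = 7 + X
L(j) = (-1 + j)/(-14 + j)
E(f, n) = -3
s(S, G) = G/7 + S/7 + (-1 + G)/(7*(-14 + G)) (s(S, G) = ((S + G) + (-1 + G)/(-14 + G))/7 = ((G + S) + (-1 + G)/(-14 + G))/7 = (G + S + (-1 + G)/(-14 + G))/7 = G/7 + S/7 + (-1 + G)/(7*(-14 + G)))
(31445 - 16267)*(s(E(d(-5, -4), -3), 157) + A(-140)) = (31445 - 16267)*((-1 + 157 + (-14 + 157)*(157 - 3))/(7*(-14 + 157)) - 140) = 15178*((⅐)*(-1 + 157 + 143*154)/143 - 140) = 15178*((⅐)*(1/143)*(-1 + 157 + 22022) - 140) = 15178*((⅐)*(1/143)*22178 - 140) = 15178*(1706/77 - 140) = 15178*(-9074/77) = -137725172/77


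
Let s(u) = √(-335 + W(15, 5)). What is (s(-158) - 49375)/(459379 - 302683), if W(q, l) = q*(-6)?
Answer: -49375/156696 + 5*I*√17/156696 ≈ -0.3151 + 0.00013156*I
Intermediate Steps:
W(q, l) = -6*q
s(u) = 5*I*√17 (s(u) = √(-335 - 6*15) = √(-335 - 90) = √(-425) = 5*I*√17)
(s(-158) - 49375)/(459379 - 302683) = (5*I*√17 - 49375)/(459379 - 302683) = (-49375 + 5*I*√17)/156696 = (-49375 + 5*I*√17)*(1/156696) = -49375/156696 + 5*I*√17/156696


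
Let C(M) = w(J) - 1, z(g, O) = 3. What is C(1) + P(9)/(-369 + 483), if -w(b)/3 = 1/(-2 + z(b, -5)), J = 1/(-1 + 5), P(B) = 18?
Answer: -73/19 ≈ -3.8421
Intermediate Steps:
J = ¼ (J = 1/4 = ¼ ≈ 0.25000)
w(b) = -3 (w(b) = -3/(-2 + 3) = -3/1 = -3*1 = -3)
C(M) = -4 (C(M) = -3 - 1 = -4)
C(1) + P(9)/(-369 + 483) = -4 + 18/(-369 + 483) = -4 + 18/114 = -4 + (1/114)*18 = -4 + 3/19 = -73/19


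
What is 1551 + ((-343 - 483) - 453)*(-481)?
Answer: 616750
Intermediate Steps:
1551 + ((-343 - 483) - 453)*(-481) = 1551 + (-826 - 453)*(-481) = 1551 - 1279*(-481) = 1551 + 615199 = 616750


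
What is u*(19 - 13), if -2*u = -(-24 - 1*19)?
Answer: -129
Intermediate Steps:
u = -43/2 (u = -(-1)*(-24 - 1*19)/2 = -(-1)*(-24 - 19)/2 = -(-1)*(-43)/2 = -½*43 = -43/2 ≈ -21.500)
u*(19 - 13) = -43*(19 - 13)/2 = -43/2*6 = -129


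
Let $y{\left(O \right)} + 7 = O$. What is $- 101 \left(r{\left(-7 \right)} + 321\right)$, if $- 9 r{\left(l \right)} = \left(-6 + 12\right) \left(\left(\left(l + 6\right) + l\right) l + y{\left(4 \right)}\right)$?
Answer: $- \frac{86557}{3} \approx -28852.0$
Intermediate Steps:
$y{\left(O \right)} = -7 + O$
$r{\left(l \right)} = 2 - \frac{2 l \left(6 + 2 l\right)}{3}$ ($r{\left(l \right)} = - \frac{\left(-6 + 12\right) \left(\left(\left(l + 6\right) + l\right) l + \left(-7 + 4\right)\right)}{9} = - \frac{6 \left(\left(\left(6 + l\right) + l\right) l - 3\right)}{9} = - \frac{6 \left(\left(6 + 2 l\right) l - 3\right)}{9} = - \frac{6 \left(l \left(6 + 2 l\right) - 3\right)}{9} = - \frac{6 \left(-3 + l \left(6 + 2 l\right)\right)}{9} = - \frac{-18 + 6 l \left(6 + 2 l\right)}{9} = 2 - \frac{2 l \left(6 + 2 l\right)}{3}$)
$- 101 \left(r{\left(-7 \right)} + 321\right) = - 101 \left(\left(2 - -28 - \frac{4 \left(-7\right)^{2}}{3}\right) + 321\right) = - 101 \left(\left(2 + 28 - \frac{196}{3}\right) + 321\right) = - 101 \left(- \frac{106}{3} + 321\right) = \left(-101\right) \frac{857}{3} = - \frac{86557}{3}$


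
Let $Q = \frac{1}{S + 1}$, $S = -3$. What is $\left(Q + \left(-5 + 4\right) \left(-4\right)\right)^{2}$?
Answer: $\frac{49}{4} \approx 12.25$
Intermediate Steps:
$Q = - \frac{1}{2}$ ($Q = \frac{1}{-3 + 1} = \frac{1}{-2} = - \frac{1}{2} \approx -0.5$)
$\left(Q + \left(-5 + 4\right) \left(-4\right)\right)^{2} = \left(- \frac{1}{2} + \left(-5 + 4\right) \left(-4\right)\right)^{2} = \left(- \frac{1}{2} - -4\right)^{2} = \left(- \frac{1}{2} + 4\right)^{2} = \left(\frac{7}{2}\right)^{2} = \frac{49}{4}$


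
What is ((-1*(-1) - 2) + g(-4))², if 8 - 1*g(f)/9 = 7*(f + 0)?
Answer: 104329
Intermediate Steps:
g(f) = 72 - 63*f (g(f) = 72 - 63*(f + 0) = 72 - 63*f)
((-1*(-1) - 2) + g(-4))² = ((-1*(-1) - 2) + (72 - 63*(-4)))² = ((1 - 2) + (72 + 252))² = (-1 + 324)² = 323² = 104329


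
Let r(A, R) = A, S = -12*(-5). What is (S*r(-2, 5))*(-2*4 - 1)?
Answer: 1080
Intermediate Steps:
S = 60
(S*r(-2, 5))*(-2*4 - 1) = (60*(-2))*(-2*4 - 1) = -120*(-8 - 1) = -120*(-9) = 1080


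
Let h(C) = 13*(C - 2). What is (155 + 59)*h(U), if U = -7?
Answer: -25038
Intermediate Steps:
h(C) = -26 + 13*C (h(C) = 13*(-2 + C) = -26 + 13*C)
(155 + 59)*h(U) = (155 + 59)*(-26 + 13*(-7)) = 214*(-26 - 91) = 214*(-117) = -25038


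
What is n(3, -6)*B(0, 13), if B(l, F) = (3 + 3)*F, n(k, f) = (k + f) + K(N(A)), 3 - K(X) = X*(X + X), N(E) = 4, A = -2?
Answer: -2496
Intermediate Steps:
K(X) = 3 - 2*X² (K(X) = 3 - X*(X + X) = 3 - X*2*X = 3 - 2*X²)
n(k, f) = -29 + f + k (n(k, f) = (k + f) + (3 - 2*4²) = (f + k) + (3 - 2*16) = (f + k) + (3 - 32) = (f + k) - 29 = -29 + f + k)
B(l, F) = 6*F
n(3, -6)*B(0, 13) = (-29 - 6 + 3)*(6*13) = -32*78 = -2496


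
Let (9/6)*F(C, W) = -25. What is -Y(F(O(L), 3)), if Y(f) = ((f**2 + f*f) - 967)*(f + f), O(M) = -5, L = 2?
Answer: -370300/27 ≈ -13715.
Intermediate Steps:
F(C, W) = -50/3 (F(C, W) = (2/3)*(-25) = -50/3)
Y(f) = 2*f*(-967 + 2*f**2) (Y(f) = ((f**2 + f**2) - 967)*(2*f) = (2*f**2 - 967)*(2*f) = (-967 + 2*f**2)*(2*f) = 2*f*(-967 + 2*f**2))
-Y(F(O(L), 3)) = -(-1934*(-50/3) + 4*(-50/3)**3) = -(96700/3 + 4*(-125000/27)) = -(96700/3 - 500000/27) = -1*370300/27 = -370300/27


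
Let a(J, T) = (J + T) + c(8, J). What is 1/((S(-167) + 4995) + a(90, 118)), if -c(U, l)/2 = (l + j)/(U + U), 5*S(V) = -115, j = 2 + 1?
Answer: 8/41347 ≈ 0.00019348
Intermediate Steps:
j = 3
S(V) = -23 (S(V) = (1/5)*(-115) = -23)
c(U, l) = -(3 + l)/U (c(U, l) = -2*(l + 3)/(U + U) = -2*(3 + l)/(2*U) = -2*(3 + l)*1/(2*U) = -(3 + l)/U)
a(J, T) = -3/8 + T + 7*J/8 (a(J, T) = (J + T) + (-3 - J)/8 = (J + T) + (-3/8 - J/8) = -3/8 + T + 7*J/8)
1/((S(-167) + 4995) + a(90, 118)) = 1/((-23 + 4995) + (-3/8 + 118 + (7/8)*90)) = 1/(4972 + (-3/8 + 118 + 315/4)) = 1/(4972 + 1571/8) = 1/(41347/8) = 8/41347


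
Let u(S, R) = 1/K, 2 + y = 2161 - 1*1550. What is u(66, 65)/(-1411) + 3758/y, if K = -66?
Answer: 116656039/18904578 ≈ 6.1708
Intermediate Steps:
y = 609 (y = -2 + (2161 - 1*1550) = -2 + (2161 - 1550) = -2 + 611 = 609)
u(S, R) = -1/66 (u(S, R) = 1/(-66) = -1/66)
u(66, 65)/(-1411) + 3758/y = -1/66/(-1411) + 3758/609 = -1/66*(-1/1411) + 3758*(1/609) = 1/93126 + 3758/609 = 116656039/18904578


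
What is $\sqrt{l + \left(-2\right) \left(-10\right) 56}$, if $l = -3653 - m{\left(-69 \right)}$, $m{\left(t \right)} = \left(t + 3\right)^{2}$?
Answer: $83 i \approx 83.0 i$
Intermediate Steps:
$m{\left(t \right)} = \left(3 + t\right)^{2}$
$l = -8009$ ($l = -3653 - \left(3 - 69\right)^{2} = -3653 - \left(-66\right)^{2} = -3653 - 4356 = -8009$)
$\sqrt{l + \left(-2\right) \left(-10\right) 56} = \sqrt{-8009 + \left(-2\right) \left(-10\right) 56} = \sqrt{-8009 + 20 \cdot 56} = \sqrt{-8009 + 1120} = \sqrt{-6889} = 83 i$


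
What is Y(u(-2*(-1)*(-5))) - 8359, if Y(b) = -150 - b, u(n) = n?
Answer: -8499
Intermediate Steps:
Y(u(-2*(-1)*(-5))) - 8359 = (-150 - (-2*(-1))*(-5)) - 8359 = (-150 - 2*(-5)) - 8359 = (-150 - 1*(-10)) - 8359 = (-150 + 10) - 8359 = -140 - 8359 = -8499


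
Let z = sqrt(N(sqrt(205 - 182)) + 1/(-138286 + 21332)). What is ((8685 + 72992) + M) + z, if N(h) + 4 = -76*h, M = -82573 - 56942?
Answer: -57838 + I*sqrt(54713069418 + 1039546096816*sqrt(23))/116954 ≈ -57838.0 + 19.196*I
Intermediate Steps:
M = -139515
N(h) = -4 - 76*h
z = sqrt(-467817/116954 - 76*sqrt(23)) (z = sqrt((-4 - 76*sqrt(205 - 182)) + 1/(-138286 + 21332)) = sqrt((-4 - 76*sqrt(23)) + 1/(-116954)) = sqrt((-4 - 76*sqrt(23)) - 1/116954) = sqrt(-467817/116954 - 76*sqrt(23)) ≈ 19.196*I)
((8685 + 72992) + M) + z = ((8685 + 72992) - 139515) + sqrt(-54713069418 - 1039546096816*sqrt(23))/116954 = (81677 - 139515) + sqrt(-54713069418 - 1039546096816*sqrt(23))/116954 = -57838 + sqrt(-54713069418 - 1039546096816*sqrt(23))/116954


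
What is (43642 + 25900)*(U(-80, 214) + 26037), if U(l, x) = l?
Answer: 1805101694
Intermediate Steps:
(43642 + 25900)*(U(-80, 214) + 26037) = (43642 + 25900)*(-80 + 26037) = 69542*25957 = 1805101694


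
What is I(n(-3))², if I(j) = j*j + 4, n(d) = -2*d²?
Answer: 107584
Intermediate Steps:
I(j) = 4 + j² (I(j) = j² + 4 = 4 + j²)
I(n(-3))² = (4 + (-2*(-3)²)²)² = (4 + (-2*9)²)² = (4 + (-18)²)² = (4 + 324)² = 328² = 107584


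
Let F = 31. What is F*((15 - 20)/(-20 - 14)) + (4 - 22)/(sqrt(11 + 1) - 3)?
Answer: -457/34 - 12*sqrt(3) ≈ -34.226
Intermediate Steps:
F*((15 - 20)/(-20 - 14)) + (4 - 22)/(sqrt(11 + 1) - 3) = 31*((15 - 20)/(-20 - 14)) + (4 - 22)/(sqrt(11 + 1) - 3) = 31*(-5/(-34)) - 18/(sqrt(12) - 3) = 31*(-5*(-1/34)) - 18/(2*sqrt(3) - 3) = 31*(5/34) - 18/(-3 + 2*sqrt(3)) = 155/34 - 18/(-3 + 2*sqrt(3))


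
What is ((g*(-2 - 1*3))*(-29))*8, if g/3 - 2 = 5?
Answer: 24360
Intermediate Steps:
g = 21 (g = 6 + 3*5 = 6 + 15 = 21)
((g*(-2 - 1*3))*(-29))*8 = ((21*(-2 - 1*3))*(-29))*8 = ((21*(-2 - 3))*(-29))*8 = ((21*(-5))*(-29))*8 = -105*(-29)*8 = 3045*8 = 24360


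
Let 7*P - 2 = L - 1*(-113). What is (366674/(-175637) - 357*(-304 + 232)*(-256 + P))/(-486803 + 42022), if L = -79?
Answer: 14707965754/1014545461 ≈ 14.497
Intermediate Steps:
P = 36/7 (P = 2/7 + (-79 - 1*(-113))/7 = 2/7 + (-79 + 113)/7 = 2/7 + (1/7)*34 = 2/7 + 34/7 = 36/7 ≈ 5.1429)
(366674/(-175637) - 357*(-304 + 232)*(-256 + P))/(-486803 + 42022) = (366674/(-175637) - 357*(-304 + 232)*(-256 + 36/7))/(-486803 + 42022) = (366674*(-1/175637) - (-25704)*(-1756)/7)/(-444781) = (-4762/2281 - 357*126432/7)*(-1/444781) = (-4762/2281 - 6448032)*(-1/444781) = -14707965754/2281*(-1/444781) = 14707965754/1014545461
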